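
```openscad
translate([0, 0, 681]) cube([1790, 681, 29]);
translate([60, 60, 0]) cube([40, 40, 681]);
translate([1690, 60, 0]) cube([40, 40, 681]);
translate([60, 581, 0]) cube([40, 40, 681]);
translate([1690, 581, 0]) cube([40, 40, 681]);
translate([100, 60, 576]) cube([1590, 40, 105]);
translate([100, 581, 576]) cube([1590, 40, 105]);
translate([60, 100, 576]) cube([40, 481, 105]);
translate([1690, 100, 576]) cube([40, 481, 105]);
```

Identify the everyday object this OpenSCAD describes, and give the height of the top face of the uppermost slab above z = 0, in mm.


A table. The table height is 710 mm.

A 1790×681×29 slab sits at z = 681 on four 40 mm square posts — a table. The top surface is at 681 + 29 = 710 mm.


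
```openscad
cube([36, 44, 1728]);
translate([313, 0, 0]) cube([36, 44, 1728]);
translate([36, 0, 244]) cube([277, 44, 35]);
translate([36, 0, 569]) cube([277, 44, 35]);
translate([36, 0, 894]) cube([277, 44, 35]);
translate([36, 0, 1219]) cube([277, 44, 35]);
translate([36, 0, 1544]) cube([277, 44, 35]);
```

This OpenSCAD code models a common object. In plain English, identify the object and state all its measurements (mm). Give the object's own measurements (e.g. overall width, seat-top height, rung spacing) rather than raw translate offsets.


A straight ladder. Two 36×44 mm vertical rails, 1728 mm tall, stand 349 mm apart (outside-to-outside) with their front faces coplanar on the −y side. 5 rungs, each 44 mm deep and 35 mm tall, span between the inner faces of the rails, front faces flush with the rails. The lowest rung's underside is at z = 244 mm and rungs are spaced 325 mm apart (underside to underside).


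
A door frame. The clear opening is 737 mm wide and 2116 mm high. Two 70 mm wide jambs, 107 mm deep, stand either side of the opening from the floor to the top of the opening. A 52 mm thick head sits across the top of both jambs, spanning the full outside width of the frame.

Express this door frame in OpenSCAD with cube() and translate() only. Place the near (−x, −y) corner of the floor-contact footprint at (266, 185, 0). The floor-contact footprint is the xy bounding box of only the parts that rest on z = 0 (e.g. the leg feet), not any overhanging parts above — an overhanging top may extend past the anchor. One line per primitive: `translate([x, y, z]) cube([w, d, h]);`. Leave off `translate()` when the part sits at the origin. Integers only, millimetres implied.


translate([266, 185, 0]) cube([70, 107, 2116]);
translate([1073, 185, 0]) cube([70, 107, 2116]);
translate([266, 185, 2116]) cube([877, 107, 52]);


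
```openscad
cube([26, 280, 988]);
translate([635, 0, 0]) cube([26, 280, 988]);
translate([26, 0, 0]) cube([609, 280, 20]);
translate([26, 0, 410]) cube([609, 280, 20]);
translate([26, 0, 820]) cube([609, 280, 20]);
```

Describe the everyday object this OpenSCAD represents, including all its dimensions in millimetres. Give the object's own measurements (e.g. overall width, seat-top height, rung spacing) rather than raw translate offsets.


An open bookshelf. Two side panels, each 26 mm thick, 280 mm deep and 988 mm tall, stand 661 mm apart (outside-to-outside). Between them sit 3 shelves, each 20 mm thick and 280 mm deep, spanning the full gap between the sides. The bottom shelf rests on the floor (its underside at z = 0) and the clear gap between one shelf's top and the next shelf's underside is 390 mm.


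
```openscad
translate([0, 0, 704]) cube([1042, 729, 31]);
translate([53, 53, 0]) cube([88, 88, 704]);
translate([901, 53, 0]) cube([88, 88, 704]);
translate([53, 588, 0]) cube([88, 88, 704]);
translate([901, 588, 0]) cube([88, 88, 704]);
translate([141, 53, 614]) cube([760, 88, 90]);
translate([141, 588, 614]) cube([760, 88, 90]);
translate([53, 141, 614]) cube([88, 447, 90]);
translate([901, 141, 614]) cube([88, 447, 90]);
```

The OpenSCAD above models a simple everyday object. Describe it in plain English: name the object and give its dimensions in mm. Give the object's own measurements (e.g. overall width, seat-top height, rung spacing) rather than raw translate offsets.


A table: top 1042 mm (x) × 729 mm (y), 31 mm thick, upper face at z = 735 mm, on four 88×88 mm square legs, each inset 53 mm from the nearest pair of top edges from z = 0 to the bottom of the top. Four apron rails, 88 mm thick and 90 mm tall, run between adjacent legs with their top edges flush with the underside of the top and their outer faces flush with the legs' outer faces.


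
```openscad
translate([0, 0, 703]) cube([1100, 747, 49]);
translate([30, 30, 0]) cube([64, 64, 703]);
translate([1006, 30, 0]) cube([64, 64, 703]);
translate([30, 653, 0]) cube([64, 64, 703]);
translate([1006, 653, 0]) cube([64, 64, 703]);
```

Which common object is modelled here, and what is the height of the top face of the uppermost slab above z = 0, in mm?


A table. The table height is 752 mm.

A 1100×747×49 slab sits at z = 703 on four 64 mm square posts — a table. The top surface is at 703 + 49 = 752 mm.


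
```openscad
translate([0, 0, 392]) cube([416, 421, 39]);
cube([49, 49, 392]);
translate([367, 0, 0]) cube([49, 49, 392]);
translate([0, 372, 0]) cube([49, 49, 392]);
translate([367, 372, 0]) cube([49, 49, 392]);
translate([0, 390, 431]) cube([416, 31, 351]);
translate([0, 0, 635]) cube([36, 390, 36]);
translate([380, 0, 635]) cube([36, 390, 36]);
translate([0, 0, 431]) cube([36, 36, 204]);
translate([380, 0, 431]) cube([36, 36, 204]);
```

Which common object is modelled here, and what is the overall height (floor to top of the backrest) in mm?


A chair. The overall height is 782 mm.

A slab on four corner posts with a tall panel at the back — a chair. The seat slab sits at z = 392 with thickness 39, and the 351 mm backrest starts at the seat top, so the overall height is 392 + 39 + 351 = 782 mm.


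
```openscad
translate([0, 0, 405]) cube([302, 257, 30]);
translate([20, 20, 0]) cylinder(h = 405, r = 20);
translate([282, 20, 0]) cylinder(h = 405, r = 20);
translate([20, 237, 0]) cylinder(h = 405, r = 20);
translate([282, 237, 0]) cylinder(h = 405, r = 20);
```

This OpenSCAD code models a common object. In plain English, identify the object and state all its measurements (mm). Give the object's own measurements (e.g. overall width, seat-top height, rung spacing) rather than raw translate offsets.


A four-legged stool. The seat is a 302×257×30 mm slab whose top surface is at z = 435 mm; four round legs, each 40 mm in diameter, run from the floor (z = 0) to the underside of the seat, each leg's axis is inset half a diameter from the nearest pair of seat edges (so the leg's bounding box is flush with the corner).


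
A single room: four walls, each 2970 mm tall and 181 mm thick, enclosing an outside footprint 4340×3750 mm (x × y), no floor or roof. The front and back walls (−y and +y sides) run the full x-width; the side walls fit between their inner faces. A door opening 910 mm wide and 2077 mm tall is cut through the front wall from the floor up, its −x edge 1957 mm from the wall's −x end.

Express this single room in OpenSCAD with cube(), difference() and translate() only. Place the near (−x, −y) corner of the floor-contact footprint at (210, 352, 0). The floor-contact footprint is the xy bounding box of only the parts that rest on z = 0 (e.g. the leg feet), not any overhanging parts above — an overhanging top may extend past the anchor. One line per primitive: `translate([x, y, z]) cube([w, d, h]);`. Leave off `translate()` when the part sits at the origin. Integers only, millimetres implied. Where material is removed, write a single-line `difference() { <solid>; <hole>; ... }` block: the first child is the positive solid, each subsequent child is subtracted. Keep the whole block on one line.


difference() { translate([210, 352, 0]) cube([4340, 181, 2970]); translate([2167, 352, 0]) cube([910, 181, 2077]); }
translate([210, 3921, 0]) cube([4340, 181, 2970]);
translate([210, 533, 0]) cube([181, 3388, 2970]);
translate([4369, 533, 0]) cube([181, 3388, 2970]);


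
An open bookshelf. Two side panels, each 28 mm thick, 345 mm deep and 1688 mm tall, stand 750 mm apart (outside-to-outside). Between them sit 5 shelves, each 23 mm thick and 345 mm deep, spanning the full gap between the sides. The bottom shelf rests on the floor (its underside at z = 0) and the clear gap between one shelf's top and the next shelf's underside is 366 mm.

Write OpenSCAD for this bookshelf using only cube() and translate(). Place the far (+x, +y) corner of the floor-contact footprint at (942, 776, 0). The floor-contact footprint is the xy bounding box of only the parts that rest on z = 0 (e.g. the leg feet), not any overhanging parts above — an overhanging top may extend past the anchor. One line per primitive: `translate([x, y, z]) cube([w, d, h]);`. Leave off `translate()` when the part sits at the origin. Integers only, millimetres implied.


translate([192, 431, 0]) cube([28, 345, 1688]);
translate([914, 431, 0]) cube([28, 345, 1688]);
translate([220, 431, 0]) cube([694, 345, 23]);
translate([220, 431, 389]) cube([694, 345, 23]);
translate([220, 431, 778]) cube([694, 345, 23]);
translate([220, 431, 1167]) cube([694, 345, 23]);
translate([220, 431, 1556]) cube([694, 345, 23]);


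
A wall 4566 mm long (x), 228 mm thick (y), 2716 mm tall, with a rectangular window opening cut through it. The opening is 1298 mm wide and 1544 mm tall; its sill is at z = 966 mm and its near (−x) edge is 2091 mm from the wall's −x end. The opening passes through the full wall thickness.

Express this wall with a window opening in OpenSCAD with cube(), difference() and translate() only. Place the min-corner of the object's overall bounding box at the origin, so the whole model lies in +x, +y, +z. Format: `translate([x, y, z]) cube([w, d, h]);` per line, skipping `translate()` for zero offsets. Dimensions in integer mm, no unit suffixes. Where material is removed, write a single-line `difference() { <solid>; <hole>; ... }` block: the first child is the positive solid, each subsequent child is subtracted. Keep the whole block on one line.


difference() { cube([4566, 228, 2716]); translate([2091, 0, 966]) cube([1298, 228, 1544]); }


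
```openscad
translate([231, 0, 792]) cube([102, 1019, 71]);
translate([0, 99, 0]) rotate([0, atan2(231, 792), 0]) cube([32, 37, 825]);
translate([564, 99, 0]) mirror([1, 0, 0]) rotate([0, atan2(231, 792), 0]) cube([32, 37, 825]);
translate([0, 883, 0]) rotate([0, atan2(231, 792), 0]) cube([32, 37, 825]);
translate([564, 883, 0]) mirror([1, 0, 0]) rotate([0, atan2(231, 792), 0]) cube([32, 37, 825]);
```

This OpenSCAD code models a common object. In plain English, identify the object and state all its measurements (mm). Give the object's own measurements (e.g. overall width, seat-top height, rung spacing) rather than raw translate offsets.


A sawhorse. A 102×1019×71 mm beam (x, y, z) sits on two A-frame leg pairs. Each pair is two raked legs of 32×37 mm section (37 mm along y) splaying symmetrically in x. Each leg rises 792 mm vertically over 231 mm of horizontal reach and is 825 mm long along its own axis. Every leg's outer bottom edge rests on the floor and its outer top edge meets a bottom edge of the beam — the left legs (tilting toward +x) meet the beam's −x bottom edge, the right legs (their mirror images, tilting toward −x) meet its +x bottom edge — so the leg tops tuck under the beam, the beam's underside is 792 mm above the floor, and the feet are 564 mm apart outside-to-outside with the beam centred between them. The two leg pairs are set in 99 mm from either end of the beam.


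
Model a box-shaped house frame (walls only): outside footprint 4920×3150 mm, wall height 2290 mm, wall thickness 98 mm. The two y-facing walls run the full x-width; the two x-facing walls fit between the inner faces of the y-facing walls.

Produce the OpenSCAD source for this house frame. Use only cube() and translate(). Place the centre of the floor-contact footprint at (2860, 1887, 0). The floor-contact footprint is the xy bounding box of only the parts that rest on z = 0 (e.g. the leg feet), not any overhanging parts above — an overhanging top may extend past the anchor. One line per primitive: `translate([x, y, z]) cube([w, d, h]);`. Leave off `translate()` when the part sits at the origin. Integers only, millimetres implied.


translate([400, 312, 0]) cube([4920, 98, 2290]);
translate([400, 3364, 0]) cube([4920, 98, 2290]);
translate([400, 410, 0]) cube([98, 2954, 2290]);
translate([5222, 410, 0]) cube([98, 2954, 2290]);


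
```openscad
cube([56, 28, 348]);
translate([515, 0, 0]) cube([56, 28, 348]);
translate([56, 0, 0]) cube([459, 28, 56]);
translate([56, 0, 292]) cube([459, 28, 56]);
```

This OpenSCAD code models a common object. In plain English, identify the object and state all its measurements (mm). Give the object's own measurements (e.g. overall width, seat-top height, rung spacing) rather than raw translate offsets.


A rectangular picture frame lying in the x–z plane (depth along y). The opening is 459 mm wide (x) by 236 mm tall (z), surrounded by a border 56 mm wide on all four sides. The frame is 28 mm deep and is made of two full-height vertical stiles with two horizontal rails fitted between them.


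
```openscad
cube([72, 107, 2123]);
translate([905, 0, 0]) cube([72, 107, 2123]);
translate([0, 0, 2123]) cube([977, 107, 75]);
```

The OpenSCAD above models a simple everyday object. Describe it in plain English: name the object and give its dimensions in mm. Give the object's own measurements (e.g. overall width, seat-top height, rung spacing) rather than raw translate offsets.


A door frame. The clear opening is 833 mm wide and 2123 mm high. Two 72 mm wide jambs, 107 mm deep, stand either side of the opening from the floor to the top of the opening. A 75 mm thick head sits across the top of both jambs, spanning the full outside width of the frame.


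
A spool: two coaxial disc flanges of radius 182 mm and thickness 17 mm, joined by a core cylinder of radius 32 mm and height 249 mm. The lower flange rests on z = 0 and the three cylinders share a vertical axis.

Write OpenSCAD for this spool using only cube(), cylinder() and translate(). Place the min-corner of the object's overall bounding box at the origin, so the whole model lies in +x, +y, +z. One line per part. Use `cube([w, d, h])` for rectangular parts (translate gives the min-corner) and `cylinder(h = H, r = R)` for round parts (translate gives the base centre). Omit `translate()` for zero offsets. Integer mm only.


translate([182, 182, 0]) cylinder(h = 17, r = 182);
translate([182, 182, 17]) cylinder(h = 249, r = 32);
translate([182, 182, 266]) cylinder(h = 17, r = 182);


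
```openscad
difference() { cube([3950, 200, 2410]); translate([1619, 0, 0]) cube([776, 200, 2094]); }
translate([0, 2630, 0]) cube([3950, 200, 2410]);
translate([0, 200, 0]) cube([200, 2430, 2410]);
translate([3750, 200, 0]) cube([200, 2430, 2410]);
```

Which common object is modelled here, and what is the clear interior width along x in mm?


A single room. The interior width is 3550 mm.

Four walls enclosing a rectangle with a door in the front wall — a room. Outside width 3950 minus two 200 mm walls gives 3550 mm.


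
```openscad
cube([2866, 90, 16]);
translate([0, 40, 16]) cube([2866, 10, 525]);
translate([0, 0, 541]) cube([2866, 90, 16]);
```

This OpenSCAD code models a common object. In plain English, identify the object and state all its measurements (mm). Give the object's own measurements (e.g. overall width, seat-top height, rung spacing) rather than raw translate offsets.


An I-beam lying along x, 2866 mm long. Overall section height 557 mm. Two flanges 90 mm wide (y) and 16 mm thick, one on the floor and one at the top; a web 10 mm thick runs between them, centred on the flange width.


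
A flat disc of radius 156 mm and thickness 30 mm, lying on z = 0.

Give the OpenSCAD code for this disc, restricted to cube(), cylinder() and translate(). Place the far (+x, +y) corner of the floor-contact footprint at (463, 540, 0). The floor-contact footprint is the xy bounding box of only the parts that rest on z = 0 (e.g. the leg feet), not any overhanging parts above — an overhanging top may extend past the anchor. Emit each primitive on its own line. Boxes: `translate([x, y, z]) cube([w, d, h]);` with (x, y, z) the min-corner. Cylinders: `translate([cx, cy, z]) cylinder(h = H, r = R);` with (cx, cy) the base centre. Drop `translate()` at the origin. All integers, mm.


translate([307, 384, 0]) cylinder(h = 30, r = 156);


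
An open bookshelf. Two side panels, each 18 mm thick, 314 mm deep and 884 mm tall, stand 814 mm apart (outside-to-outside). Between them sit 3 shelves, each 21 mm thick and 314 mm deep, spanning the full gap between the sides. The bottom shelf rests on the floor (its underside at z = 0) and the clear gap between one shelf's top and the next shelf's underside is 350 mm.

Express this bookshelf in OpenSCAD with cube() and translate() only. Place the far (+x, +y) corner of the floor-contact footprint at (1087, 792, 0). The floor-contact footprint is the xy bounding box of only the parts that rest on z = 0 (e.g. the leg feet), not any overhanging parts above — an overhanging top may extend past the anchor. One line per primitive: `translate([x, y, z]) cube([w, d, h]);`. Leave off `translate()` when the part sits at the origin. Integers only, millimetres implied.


translate([273, 478, 0]) cube([18, 314, 884]);
translate([1069, 478, 0]) cube([18, 314, 884]);
translate([291, 478, 0]) cube([778, 314, 21]);
translate([291, 478, 371]) cube([778, 314, 21]);
translate([291, 478, 742]) cube([778, 314, 21]);


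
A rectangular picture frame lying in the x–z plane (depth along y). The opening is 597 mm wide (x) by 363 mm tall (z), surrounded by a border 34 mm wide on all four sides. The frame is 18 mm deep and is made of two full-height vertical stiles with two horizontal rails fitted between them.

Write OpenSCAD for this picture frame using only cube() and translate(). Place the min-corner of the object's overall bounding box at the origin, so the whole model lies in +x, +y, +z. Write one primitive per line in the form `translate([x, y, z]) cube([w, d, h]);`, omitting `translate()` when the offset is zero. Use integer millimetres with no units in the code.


cube([34, 18, 431]);
translate([631, 0, 0]) cube([34, 18, 431]);
translate([34, 0, 0]) cube([597, 18, 34]);
translate([34, 0, 397]) cube([597, 18, 34]);


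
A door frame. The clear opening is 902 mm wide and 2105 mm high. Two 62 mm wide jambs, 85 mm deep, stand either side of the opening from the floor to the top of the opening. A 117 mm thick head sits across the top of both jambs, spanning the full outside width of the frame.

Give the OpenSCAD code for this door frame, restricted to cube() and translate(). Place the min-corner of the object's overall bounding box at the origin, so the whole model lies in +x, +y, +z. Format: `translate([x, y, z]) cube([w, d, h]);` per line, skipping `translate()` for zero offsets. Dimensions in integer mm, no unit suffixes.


cube([62, 85, 2105]);
translate([964, 0, 0]) cube([62, 85, 2105]);
translate([0, 0, 2105]) cube([1026, 85, 117]);


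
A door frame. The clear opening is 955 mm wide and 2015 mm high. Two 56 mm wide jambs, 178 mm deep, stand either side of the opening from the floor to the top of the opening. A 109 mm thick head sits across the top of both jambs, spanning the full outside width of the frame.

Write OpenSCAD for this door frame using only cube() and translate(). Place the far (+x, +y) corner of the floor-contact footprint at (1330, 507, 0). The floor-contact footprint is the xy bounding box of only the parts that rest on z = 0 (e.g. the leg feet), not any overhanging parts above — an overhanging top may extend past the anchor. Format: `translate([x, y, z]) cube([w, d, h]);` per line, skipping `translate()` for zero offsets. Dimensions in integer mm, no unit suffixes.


translate([263, 329, 0]) cube([56, 178, 2015]);
translate([1274, 329, 0]) cube([56, 178, 2015]);
translate([263, 329, 2015]) cube([1067, 178, 109]);


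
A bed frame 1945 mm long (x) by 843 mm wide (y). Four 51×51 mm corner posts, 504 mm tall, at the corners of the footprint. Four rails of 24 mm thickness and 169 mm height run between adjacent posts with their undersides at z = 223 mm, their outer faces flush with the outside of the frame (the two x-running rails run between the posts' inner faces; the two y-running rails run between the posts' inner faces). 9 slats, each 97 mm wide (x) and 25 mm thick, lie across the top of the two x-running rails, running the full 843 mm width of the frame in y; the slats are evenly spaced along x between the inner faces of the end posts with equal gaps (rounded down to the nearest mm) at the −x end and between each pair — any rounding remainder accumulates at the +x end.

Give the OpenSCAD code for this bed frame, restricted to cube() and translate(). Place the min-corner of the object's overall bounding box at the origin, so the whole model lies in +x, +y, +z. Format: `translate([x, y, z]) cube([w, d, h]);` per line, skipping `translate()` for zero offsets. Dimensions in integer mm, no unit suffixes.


// slat z = rail_z + rail_h = 223 + 169 = 392
// slat gap = ⌊(1843 − 9·97) / 10⌋ = 97
cube([51, 51, 504]);
translate([0, 792, 0]) cube([51, 51, 504]);
translate([1894, 0, 0]) cube([51, 51, 504]);
translate([1894, 792, 0]) cube([51, 51, 504]);
translate([51, 0, 223]) cube([1843, 24, 169]);
translate([51, 819, 223]) cube([1843, 24, 169]);
translate([0, 51, 223]) cube([24, 741, 169]);
translate([1921, 51, 223]) cube([24, 741, 169]);
translate([148, 0, 392]) cube([97, 843, 25]);
translate([342, 0, 392]) cube([97, 843, 25]);
translate([536, 0, 392]) cube([97, 843, 25]);
translate([730, 0, 392]) cube([97, 843, 25]);
translate([924, 0, 392]) cube([97, 843, 25]);
translate([1118, 0, 392]) cube([97, 843, 25]);
translate([1312, 0, 392]) cube([97, 843, 25]);
translate([1506, 0, 392]) cube([97, 843, 25]);
translate([1700, 0, 392]) cube([97, 843, 25]);


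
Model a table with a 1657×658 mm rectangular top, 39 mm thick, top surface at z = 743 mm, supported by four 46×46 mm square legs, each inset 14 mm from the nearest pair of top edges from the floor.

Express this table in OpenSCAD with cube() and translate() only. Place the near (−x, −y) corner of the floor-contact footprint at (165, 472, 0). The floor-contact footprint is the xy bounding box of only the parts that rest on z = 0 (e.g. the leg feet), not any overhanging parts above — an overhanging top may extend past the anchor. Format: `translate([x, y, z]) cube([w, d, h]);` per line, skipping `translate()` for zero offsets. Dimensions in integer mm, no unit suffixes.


translate([151, 458, 704]) cube([1657, 658, 39]);
translate([165, 472, 0]) cube([46, 46, 704]);
translate([1748, 472, 0]) cube([46, 46, 704]);
translate([165, 1056, 0]) cube([46, 46, 704]);
translate([1748, 1056, 0]) cube([46, 46, 704]);


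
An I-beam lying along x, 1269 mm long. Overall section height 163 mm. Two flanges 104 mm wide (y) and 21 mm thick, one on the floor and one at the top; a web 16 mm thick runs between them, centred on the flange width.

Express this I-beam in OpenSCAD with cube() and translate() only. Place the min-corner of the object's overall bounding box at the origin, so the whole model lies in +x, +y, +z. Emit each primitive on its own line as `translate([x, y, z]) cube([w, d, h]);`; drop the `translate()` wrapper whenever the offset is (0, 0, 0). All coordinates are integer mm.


cube([1269, 104, 21]);
translate([0, 44, 21]) cube([1269, 16, 121]);
translate([0, 0, 142]) cube([1269, 104, 21]);


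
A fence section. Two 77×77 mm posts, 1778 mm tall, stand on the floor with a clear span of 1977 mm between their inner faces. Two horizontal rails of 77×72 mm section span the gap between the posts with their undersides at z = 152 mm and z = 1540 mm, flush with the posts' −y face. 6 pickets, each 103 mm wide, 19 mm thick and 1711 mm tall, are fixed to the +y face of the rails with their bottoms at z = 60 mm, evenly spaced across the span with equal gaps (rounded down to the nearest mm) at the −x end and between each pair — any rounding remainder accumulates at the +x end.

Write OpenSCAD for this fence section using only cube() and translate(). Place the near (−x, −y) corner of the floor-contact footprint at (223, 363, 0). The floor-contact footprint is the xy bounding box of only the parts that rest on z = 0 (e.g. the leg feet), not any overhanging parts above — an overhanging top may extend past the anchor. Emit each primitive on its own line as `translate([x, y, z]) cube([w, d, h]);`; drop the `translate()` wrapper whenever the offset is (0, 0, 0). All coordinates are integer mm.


translate([223, 363, 0]) cube([77, 77, 1778]);
translate([2277, 363, 0]) cube([77, 77, 1778]);
translate([300, 363, 152]) cube([1977, 77, 72]);
translate([300, 363, 1540]) cube([1977, 77, 72]);
translate([494, 440, 60]) cube([103, 19, 1711]);
translate([791, 440, 60]) cube([103, 19, 1711]);
translate([1088, 440, 60]) cube([103, 19, 1711]);
translate([1385, 440, 60]) cube([103, 19, 1711]);
translate([1682, 440, 60]) cube([103, 19, 1711]);
translate([1979, 440, 60]) cube([103, 19, 1711]);


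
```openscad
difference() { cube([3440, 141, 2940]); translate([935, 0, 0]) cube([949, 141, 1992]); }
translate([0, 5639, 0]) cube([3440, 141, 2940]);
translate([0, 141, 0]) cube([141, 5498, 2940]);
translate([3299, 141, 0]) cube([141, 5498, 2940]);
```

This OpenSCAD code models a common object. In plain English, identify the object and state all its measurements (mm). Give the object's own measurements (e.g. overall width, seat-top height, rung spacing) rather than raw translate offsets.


A single room: four walls, each 2940 mm tall and 141 mm thick, enclosing an outside footprint 3440×5780 mm (x × y), no floor or roof. The front and back walls (−y and +y sides) run the full x-width; the side walls fit between their inner faces. A door opening 949 mm wide and 1992 mm tall is cut through the front wall from the floor up, its −x edge 935 mm from the wall's −x end.


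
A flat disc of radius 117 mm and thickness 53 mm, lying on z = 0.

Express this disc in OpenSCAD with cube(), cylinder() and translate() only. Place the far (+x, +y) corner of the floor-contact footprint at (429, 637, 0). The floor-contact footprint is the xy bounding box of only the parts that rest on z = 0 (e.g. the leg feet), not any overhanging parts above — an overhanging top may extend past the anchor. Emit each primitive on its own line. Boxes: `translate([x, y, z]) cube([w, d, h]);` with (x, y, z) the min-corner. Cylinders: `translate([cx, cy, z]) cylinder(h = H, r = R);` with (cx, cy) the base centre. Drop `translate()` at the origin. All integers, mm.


translate([312, 520, 0]) cylinder(h = 53, r = 117);


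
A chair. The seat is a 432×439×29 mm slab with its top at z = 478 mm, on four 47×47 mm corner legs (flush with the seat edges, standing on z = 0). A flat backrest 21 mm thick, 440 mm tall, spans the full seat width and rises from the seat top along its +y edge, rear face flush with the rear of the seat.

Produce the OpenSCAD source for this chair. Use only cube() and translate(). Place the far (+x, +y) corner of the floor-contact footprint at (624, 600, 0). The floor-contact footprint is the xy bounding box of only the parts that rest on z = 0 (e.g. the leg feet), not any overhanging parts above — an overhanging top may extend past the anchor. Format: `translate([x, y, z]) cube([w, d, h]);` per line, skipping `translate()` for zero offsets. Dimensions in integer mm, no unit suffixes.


translate([192, 161, 449]) cube([432, 439, 29]);
translate([192, 161, 0]) cube([47, 47, 449]);
translate([577, 161, 0]) cube([47, 47, 449]);
translate([192, 553, 0]) cube([47, 47, 449]);
translate([577, 553, 0]) cube([47, 47, 449]);
translate([192, 579, 478]) cube([432, 21, 440]);


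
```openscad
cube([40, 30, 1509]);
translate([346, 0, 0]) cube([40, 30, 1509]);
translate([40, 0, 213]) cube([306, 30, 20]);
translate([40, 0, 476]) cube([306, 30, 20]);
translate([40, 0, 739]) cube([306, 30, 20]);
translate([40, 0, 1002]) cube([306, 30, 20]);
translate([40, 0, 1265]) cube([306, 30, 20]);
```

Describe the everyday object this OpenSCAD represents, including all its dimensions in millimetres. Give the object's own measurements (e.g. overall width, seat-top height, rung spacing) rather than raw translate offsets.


A straight ladder. Two 40×30 mm vertical rails, 1509 mm tall, stand 386 mm apart (outside-to-outside) with their front faces coplanar on the −y side. 5 rungs, each 30 mm deep and 20 mm tall, span between the inner faces of the rails, front faces flush with the rails. The lowest rung's underside is at z = 213 mm and rungs are spaced 263 mm apart (underside to underside).


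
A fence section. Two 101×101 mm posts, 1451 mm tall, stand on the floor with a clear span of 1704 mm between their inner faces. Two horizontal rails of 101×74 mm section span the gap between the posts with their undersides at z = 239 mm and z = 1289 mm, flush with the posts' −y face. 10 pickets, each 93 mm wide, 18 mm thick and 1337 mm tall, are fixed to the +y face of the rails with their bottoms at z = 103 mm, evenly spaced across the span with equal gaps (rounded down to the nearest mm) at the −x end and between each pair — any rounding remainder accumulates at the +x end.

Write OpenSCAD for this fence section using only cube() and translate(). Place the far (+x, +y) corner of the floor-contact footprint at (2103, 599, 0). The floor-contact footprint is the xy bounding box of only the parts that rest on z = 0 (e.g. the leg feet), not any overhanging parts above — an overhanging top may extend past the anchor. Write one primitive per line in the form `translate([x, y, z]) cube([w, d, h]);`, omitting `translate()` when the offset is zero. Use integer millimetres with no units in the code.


translate([197, 498, 0]) cube([101, 101, 1451]);
translate([2002, 498, 0]) cube([101, 101, 1451]);
translate([298, 498, 239]) cube([1704, 101, 74]);
translate([298, 498, 1289]) cube([1704, 101, 74]);
translate([368, 599, 103]) cube([93, 18, 1337]);
translate([531, 599, 103]) cube([93, 18, 1337]);
translate([694, 599, 103]) cube([93, 18, 1337]);
translate([857, 599, 103]) cube([93, 18, 1337]);
translate([1020, 599, 103]) cube([93, 18, 1337]);
translate([1183, 599, 103]) cube([93, 18, 1337]);
translate([1346, 599, 103]) cube([93, 18, 1337]);
translate([1509, 599, 103]) cube([93, 18, 1337]);
translate([1672, 599, 103]) cube([93, 18, 1337]);
translate([1835, 599, 103]) cube([93, 18, 1337]);


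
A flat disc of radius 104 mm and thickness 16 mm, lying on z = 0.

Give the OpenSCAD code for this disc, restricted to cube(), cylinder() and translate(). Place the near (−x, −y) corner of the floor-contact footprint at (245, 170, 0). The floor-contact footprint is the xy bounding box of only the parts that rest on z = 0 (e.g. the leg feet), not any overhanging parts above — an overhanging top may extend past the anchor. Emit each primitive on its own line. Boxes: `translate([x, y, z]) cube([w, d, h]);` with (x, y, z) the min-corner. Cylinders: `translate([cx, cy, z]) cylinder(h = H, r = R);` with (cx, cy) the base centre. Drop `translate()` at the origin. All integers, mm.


translate([349, 274, 0]) cylinder(h = 16, r = 104);


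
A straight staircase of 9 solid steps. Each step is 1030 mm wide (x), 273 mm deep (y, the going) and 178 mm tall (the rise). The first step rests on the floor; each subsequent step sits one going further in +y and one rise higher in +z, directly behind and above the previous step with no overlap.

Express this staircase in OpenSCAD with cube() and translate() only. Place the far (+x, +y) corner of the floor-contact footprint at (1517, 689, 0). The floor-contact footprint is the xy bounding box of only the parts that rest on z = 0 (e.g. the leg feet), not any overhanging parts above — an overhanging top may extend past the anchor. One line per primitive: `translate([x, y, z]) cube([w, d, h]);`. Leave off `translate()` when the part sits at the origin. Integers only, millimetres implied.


translate([487, 416, 0]) cube([1030, 273, 178]);
translate([487, 689, 178]) cube([1030, 273, 178]);
translate([487, 962, 356]) cube([1030, 273, 178]);
translate([487, 1235, 534]) cube([1030, 273, 178]);
translate([487, 1508, 712]) cube([1030, 273, 178]);
translate([487, 1781, 890]) cube([1030, 273, 178]);
translate([487, 2054, 1068]) cube([1030, 273, 178]);
translate([487, 2327, 1246]) cube([1030, 273, 178]);
translate([487, 2600, 1424]) cube([1030, 273, 178]);


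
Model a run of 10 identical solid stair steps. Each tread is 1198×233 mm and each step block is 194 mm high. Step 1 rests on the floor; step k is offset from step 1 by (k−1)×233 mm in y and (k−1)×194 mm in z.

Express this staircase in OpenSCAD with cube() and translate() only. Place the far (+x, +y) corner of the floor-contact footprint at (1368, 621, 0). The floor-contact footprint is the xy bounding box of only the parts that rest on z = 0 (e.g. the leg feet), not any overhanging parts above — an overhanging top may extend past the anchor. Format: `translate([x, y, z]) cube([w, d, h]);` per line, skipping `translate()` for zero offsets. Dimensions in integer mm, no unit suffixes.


translate([170, 388, 0]) cube([1198, 233, 194]);
translate([170, 621, 194]) cube([1198, 233, 194]);
translate([170, 854, 388]) cube([1198, 233, 194]);
translate([170, 1087, 582]) cube([1198, 233, 194]);
translate([170, 1320, 776]) cube([1198, 233, 194]);
translate([170, 1553, 970]) cube([1198, 233, 194]);
translate([170, 1786, 1164]) cube([1198, 233, 194]);
translate([170, 2019, 1358]) cube([1198, 233, 194]);
translate([170, 2252, 1552]) cube([1198, 233, 194]);
translate([170, 2485, 1746]) cube([1198, 233, 194]);


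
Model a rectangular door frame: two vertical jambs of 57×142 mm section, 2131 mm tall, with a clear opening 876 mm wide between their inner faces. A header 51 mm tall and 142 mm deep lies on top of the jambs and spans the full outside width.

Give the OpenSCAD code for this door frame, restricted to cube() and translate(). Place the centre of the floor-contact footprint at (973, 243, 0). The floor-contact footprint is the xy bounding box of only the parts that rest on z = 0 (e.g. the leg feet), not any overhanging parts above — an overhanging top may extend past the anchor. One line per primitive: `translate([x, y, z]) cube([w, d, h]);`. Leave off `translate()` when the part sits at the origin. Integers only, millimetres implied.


translate([478, 172, 0]) cube([57, 142, 2131]);
translate([1411, 172, 0]) cube([57, 142, 2131]);
translate([478, 172, 2131]) cube([990, 142, 51]);


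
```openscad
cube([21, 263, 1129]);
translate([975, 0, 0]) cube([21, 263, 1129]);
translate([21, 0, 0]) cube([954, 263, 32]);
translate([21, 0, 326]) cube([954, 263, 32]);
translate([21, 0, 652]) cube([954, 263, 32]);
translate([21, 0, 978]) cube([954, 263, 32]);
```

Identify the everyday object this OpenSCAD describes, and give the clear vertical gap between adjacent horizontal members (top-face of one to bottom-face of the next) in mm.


A bookshelf. The clear shelf gap is 294 mm.

Two tall side panels with 4 horizontal boards between them — a bookshelf. The first two shelf undersides are at z = 0 and z = 326; with shelf thickness 32, the clear gap is 326 − 0 − 32 = 294 mm.


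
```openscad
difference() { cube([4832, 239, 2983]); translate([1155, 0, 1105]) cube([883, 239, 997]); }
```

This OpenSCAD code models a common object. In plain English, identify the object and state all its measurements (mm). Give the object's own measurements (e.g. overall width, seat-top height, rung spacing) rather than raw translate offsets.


A wall 4832 mm long (x), 239 mm thick (y), 2983 mm tall, with a rectangular window opening cut through it. The opening is 883 mm wide and 997 mm tall; its sill is at z = 1105 mm and its near (−x) edge is 1155 mm from the wall's −x end. The opening passes through the full wall thickness.


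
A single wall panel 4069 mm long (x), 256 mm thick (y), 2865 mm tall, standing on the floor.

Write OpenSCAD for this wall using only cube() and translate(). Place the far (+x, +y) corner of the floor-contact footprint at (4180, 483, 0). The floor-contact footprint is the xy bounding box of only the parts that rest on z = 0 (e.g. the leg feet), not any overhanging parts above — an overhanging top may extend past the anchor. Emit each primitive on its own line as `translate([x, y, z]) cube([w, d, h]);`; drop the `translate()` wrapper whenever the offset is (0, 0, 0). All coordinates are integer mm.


translate([111, 227, 0]) cube([4069, 256, 2865]);


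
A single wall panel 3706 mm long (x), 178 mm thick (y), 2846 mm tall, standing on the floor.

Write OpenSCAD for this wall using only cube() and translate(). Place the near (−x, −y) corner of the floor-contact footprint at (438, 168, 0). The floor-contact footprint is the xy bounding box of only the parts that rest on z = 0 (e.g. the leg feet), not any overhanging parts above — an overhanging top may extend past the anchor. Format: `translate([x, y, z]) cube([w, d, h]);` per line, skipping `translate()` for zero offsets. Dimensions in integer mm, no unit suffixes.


translate([438, 168, 0]) cube([3706, 178, 2846]);


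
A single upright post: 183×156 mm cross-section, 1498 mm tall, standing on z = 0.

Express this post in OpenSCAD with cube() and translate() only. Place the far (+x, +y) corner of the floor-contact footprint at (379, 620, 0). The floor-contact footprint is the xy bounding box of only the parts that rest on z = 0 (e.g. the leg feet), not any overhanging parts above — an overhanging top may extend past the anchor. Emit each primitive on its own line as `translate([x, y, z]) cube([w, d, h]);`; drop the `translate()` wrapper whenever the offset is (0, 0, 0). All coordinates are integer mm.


translate([196, 464, 0]) cube([183, 156, 1498]);


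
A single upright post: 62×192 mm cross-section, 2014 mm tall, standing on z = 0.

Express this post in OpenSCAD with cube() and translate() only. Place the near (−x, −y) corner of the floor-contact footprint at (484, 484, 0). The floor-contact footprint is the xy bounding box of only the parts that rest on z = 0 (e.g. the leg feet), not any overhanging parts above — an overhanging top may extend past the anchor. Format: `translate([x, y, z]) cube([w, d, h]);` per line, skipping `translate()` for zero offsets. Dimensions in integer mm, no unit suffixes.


translate([484, 484, 0]) cube([62, 192, 2014]);


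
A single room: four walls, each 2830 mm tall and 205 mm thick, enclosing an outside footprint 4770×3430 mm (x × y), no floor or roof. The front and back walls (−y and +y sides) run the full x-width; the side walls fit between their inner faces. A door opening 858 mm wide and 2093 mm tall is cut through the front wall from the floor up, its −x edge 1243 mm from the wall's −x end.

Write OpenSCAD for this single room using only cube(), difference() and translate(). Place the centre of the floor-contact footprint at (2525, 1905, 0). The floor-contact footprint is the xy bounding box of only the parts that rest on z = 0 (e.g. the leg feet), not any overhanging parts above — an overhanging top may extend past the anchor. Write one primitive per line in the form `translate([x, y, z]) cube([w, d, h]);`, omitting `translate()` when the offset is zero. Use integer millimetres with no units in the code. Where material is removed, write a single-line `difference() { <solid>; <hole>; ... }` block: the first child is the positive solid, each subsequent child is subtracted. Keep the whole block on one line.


difference() { translate([140, 190, 0]) cube([4770, 205, 2830]); translate([1383, 190, 0]) cube([858, 205, 2093]); }
translate([140, 3415, 0]) cube([4770, 205, 2830]);
translate([140, 395, 0]) cube([205, 3020, 2830]);
translate([4705, 395, 0]) cube([205, 3020, 2830]);


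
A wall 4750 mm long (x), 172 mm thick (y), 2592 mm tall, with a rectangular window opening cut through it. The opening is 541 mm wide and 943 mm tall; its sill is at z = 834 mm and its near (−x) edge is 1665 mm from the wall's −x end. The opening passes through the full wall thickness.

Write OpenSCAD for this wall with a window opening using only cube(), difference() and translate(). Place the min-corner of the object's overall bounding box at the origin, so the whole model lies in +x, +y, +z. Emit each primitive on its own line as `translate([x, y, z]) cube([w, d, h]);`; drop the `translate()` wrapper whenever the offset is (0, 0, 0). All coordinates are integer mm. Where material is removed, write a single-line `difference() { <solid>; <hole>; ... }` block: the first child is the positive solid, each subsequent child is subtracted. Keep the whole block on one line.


difference() { cube([4750, 172, 2592]); translate([1665, 0, 834]) cube([541, 172, 943]); }
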